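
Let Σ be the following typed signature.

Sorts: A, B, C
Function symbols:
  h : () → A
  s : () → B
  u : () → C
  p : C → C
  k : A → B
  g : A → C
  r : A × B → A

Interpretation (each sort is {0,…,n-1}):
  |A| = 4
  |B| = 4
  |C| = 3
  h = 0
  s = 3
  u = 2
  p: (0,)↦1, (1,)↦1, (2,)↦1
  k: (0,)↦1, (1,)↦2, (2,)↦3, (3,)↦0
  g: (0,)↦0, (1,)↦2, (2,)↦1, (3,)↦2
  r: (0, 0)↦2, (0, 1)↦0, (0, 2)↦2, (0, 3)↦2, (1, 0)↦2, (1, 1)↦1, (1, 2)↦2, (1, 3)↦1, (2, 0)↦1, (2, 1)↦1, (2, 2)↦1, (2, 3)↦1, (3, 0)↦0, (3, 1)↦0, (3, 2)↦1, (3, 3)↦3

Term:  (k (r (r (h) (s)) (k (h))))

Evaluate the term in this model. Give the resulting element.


value = 2

  h = 0
  s = 3
  (r (h) (s)) = r(0, 3) = 2
  h = 0
  (k (h)) = k(0,) = 1
  (r (r (h) (s)) (k (h))) = r(2, 1) = 1
  (k (r (r (h) (s)) (k (h)))) = k(1,) = 2


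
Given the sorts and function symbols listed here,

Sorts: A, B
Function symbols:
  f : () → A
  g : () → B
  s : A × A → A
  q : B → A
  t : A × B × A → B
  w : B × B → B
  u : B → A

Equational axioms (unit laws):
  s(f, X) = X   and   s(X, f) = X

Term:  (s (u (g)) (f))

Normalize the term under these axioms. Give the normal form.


normal form = (u (g))

1. (s (u (g)) (f))  →  (u (g))


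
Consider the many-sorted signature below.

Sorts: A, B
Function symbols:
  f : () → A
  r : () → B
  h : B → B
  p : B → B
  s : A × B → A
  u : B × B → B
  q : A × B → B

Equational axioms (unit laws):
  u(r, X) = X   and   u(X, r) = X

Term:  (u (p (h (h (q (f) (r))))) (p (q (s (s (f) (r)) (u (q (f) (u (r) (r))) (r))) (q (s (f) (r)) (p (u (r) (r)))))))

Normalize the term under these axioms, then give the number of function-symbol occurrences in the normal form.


size = 22

1. (u (p (h (h (q (f) (r))))) (p (q (s (s (f) (r)) (u (q (f) (u (r) (r))) (r))) (q (s (f) (r)) (p (u (r) (r)))))))  →  (u (p (h (h (q (f) (r))))) (p (q (s (s (f) (r)) (q (f) (u (r) (r)))) (q (s (f) (r)) (p (u (r) (r)))))))
2. (u (p (h (h (q (f) (r))))) (p (q (s (s (f) (r)) (q (f) (u (r) (r)))) (q (s (f) (r)) (p (u (r) (r)))))))  →  (u (p (h (h (q (f) (r))))) (p (q (s (s (f) (r)) (q (f) (r))) (q (s (f) (r)) (p (u (r) (r)))))))
3. (u (p (h (h (q (f) (r))))) (p (q (s (s (f) (r)) (q (f) (r))) (q (s (f) (r)) (p (u (r) (r)))))))  →  (u (p (h (h (q (f) (r))))) (p (q (s (s (f) (r)) (q (f) (r))) (q (s (f) (r)) (p (r))))))
normal form: (u (p (h (h (q (f) (r))))) (p (q (s (s (f) (r)) (q (f) (r))) (q (s (f) (r)) (p (r))))))


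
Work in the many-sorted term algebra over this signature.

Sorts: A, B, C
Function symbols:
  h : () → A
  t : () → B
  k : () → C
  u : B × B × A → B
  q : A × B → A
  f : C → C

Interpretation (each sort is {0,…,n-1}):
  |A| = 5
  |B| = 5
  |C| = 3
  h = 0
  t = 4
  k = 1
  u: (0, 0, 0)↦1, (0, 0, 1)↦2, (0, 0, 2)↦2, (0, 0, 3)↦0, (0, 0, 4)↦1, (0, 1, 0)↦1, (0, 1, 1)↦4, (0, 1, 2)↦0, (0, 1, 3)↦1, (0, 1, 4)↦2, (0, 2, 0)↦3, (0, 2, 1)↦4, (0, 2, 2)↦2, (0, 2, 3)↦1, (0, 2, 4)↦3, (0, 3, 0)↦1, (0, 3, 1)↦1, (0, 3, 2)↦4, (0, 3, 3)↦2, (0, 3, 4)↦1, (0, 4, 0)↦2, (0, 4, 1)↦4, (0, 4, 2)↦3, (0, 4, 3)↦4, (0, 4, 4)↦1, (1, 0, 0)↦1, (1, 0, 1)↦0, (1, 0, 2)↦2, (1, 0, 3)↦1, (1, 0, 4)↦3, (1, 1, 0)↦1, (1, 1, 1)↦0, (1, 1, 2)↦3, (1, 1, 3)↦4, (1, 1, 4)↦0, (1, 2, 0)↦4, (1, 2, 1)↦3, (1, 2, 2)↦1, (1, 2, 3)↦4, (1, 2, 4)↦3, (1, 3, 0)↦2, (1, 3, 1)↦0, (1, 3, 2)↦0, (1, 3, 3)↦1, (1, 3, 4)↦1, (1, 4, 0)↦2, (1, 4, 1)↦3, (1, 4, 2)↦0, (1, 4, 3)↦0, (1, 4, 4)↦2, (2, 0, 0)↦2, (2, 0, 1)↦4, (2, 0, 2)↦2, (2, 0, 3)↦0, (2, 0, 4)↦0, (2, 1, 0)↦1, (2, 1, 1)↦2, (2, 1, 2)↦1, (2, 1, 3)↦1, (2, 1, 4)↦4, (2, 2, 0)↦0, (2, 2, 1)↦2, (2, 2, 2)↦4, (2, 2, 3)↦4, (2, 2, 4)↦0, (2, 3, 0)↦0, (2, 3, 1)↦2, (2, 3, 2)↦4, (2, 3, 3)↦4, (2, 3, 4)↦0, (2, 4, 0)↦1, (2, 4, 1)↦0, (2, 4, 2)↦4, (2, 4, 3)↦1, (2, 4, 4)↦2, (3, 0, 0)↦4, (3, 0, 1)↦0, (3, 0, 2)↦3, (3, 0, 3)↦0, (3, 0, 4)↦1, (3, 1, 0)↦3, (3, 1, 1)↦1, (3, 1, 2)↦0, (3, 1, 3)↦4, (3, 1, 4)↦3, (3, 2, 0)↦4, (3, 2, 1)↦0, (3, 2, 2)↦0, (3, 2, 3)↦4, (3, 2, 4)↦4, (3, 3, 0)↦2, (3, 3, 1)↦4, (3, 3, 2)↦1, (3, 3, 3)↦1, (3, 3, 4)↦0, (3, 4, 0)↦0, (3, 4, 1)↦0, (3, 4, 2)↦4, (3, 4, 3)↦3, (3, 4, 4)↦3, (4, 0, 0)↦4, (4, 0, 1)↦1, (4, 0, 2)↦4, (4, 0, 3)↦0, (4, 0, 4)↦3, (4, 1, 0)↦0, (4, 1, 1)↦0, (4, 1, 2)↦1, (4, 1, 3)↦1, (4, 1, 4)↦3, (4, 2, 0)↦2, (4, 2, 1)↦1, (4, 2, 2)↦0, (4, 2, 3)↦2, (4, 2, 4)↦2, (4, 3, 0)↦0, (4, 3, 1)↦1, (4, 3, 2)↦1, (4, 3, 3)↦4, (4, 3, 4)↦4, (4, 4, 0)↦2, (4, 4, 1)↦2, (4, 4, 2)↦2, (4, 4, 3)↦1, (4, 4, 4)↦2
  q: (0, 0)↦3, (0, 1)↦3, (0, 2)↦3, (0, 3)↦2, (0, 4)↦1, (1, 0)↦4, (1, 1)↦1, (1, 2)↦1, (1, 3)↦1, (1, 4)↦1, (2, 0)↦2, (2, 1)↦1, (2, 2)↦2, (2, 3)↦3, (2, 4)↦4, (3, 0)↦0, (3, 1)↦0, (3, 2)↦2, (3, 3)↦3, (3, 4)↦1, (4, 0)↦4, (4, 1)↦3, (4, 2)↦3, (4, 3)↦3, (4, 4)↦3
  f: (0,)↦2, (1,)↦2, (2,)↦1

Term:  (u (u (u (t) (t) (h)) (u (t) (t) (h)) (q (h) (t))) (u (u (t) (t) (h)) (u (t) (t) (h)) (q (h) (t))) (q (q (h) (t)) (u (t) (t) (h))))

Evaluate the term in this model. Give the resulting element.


  t = 4
  t = 4
  h = 0
  (u (t) (t) (h)) = u(4, 4, 0) = 2
  t = 4
  t = 4
  h = 0
  (u (t) (t) (h)) = u(4, 4, 0) = 2
  h = 0
  t = 4
  (q (h) (t)) = q(0, 4) = 1
  (u (u (t) (t) (h)) (u (t) (t) (h)) (q (h) (t))) = u(2, 2, 1) = 2
  t = 4
  t = 4
  h = 0
  (u (t) (t) (h)) = u(4, 4, 0) = 2
  t = 4
  t = 4
  h = 0
  (u (t) (t) (h)) = u(4, 4, 0) = 2
  h = 0
  t = 4
  (q (h) (t)) = q(0, 4) = 1
  (u (u (t) (t) (h)) (u (t) (t) (h)) (q (h) (t))) = u(2, 2, 1) = 2
  h = 0
  t = 4
  (q (h) (t)) = q(0, 4) = 1
  t = 4
  t = 4
  h = 0
  (u (t) (t) (h)) = u(4, 4, 0) = 2
  (q (q (h) (t)) (u (t) (t) (h))) = q(1, 2) = 1
  (u (u (u (t) (t) (h)) (u (t) (t) (h)) (q (h) (t))) (u (u (t) (t) (h)) (u (t) (t) (h)) (q (h) (t))) (q (q (h) (t)) (u (t) (t) (h)))) = u(2, 2, 1) = 2

value = 2


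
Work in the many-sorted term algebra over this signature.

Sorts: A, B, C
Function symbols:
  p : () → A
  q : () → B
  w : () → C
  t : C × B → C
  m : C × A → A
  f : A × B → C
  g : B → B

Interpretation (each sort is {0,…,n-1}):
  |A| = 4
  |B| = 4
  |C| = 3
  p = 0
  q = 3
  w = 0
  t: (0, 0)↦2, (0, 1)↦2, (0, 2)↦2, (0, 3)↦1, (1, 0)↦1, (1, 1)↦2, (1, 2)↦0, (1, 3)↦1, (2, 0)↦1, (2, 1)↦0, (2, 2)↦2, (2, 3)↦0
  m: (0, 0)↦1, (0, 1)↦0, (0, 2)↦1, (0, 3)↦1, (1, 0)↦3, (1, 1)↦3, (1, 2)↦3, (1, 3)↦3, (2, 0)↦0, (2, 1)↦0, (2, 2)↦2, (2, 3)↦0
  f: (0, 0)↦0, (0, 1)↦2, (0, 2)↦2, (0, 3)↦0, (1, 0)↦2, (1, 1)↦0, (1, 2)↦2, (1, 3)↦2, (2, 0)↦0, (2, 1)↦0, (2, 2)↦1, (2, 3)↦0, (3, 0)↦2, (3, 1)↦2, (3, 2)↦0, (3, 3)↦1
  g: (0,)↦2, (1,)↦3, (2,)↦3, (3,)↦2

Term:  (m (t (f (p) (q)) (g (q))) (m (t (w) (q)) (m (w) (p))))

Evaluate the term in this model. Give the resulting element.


  p = 0
  q = 3
  (f (p) (q)) = f(0, 3) = 0
  q = 3
  (g (q)) = g(3,) = 2
  (t (f (p) (q)) (g (q))) = t(0, 2) = 2
  w = 0
  q = 3
  (t (w) (q)) = t(0, 3) = 1
  w = 0
  p = 0
  (m (w) (p)) = m(0, 0) = 1
  (m (t (w) (q)) (m (w) (p))) = m(1, 1) = 3
  (m (t (f (p) (q)) (g (q))) (m (t (w) (q)) (m (w) (p)))) = m(2, 3) = 0

value = 0


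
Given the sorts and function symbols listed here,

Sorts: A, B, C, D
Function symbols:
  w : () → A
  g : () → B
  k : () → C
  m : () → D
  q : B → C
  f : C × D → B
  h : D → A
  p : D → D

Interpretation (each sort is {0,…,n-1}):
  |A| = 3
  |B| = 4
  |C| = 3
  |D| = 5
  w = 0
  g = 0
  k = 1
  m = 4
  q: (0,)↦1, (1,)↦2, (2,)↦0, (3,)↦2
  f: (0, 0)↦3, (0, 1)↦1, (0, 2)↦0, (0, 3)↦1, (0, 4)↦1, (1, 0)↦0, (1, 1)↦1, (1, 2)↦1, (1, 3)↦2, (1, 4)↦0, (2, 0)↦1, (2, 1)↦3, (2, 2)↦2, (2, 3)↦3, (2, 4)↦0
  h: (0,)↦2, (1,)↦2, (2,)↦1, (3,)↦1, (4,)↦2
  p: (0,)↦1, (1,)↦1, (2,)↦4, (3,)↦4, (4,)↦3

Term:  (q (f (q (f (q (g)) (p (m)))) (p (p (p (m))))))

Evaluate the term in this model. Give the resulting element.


value = 2

  g = 0
  (q (g)) = q(0,) = 1
  m = 4
  (p (m)) = p(4,) = 3
  (f (q (g)) (p (m))) = f(1, 3) = 2
  (q (f (q (g)) (p (m)))) = q(2,) = 0
  m = 4
  (p (m)) = p(4,) = 3
  (p (p (m))) = p(3,) = 4
  (p (p (p (m)))) = p(4,) = 3
  (f (q (f (q (g)) (p (m)))) (p (p (p (m))))) = f(0, 3) = 1
  (q (f (q (f (q (g)) (p (m)))) (p (p (p (m)))))) = q(1,) = 2


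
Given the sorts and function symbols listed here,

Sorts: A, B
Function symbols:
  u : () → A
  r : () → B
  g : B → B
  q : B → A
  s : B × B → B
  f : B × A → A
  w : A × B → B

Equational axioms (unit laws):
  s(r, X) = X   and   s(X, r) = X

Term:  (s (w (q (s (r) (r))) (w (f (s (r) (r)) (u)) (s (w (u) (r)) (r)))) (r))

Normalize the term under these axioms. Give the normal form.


1. (s (w (q (s (r) (r))) (w (f (s (r) (r)) (u)) (s (w (u) (r)) (r)))) (r))  →  (w (q (s (r) (r))) (w (f (s (r) (r)) (u)) (s (w (u) (r)) (r))))
2. (w (q (s (r) (r))) (w (f (s (r) (r)) (u)) (s (w (u) (r)) (r))))  →  (w (q (r)) (w (f (s (r) (r)) (u)) (s (w (u) (r)) (r))))
3. (w (q (r)) (w (f (s (r) (r)) (u)) (s (w (u) (r)) (r))))  →  (w (q (r)) (w (f (r) (u)) (s (w (u) (r)) (r))))
4. (w (q (r)) (w (f (r) (u)) (s (w (u) (r)) (r))))  →  (w (q (r)) (w (f (r) (u)) (w (u) (r))))

normal form = (w (q (r)) (w (f (r) (u)) (w (u) (r))))


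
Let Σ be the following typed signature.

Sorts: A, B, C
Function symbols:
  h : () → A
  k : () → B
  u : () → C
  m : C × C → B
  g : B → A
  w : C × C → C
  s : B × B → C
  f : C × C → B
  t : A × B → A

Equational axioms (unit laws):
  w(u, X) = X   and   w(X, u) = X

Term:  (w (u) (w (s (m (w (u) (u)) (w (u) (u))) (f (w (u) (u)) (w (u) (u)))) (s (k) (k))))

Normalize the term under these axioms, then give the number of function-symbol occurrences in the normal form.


size = 11

1. (w (u) (w (s (m (w (u) (u)) (w (u) (u))) (f (w (u) (u)) (w (u) (u)))) (s (k) (k))))  →  (w (s (m (w (u) (u)) (w (u) (u))) (f (w (u) (u)) (w (u) (u)))) (s (k) (k)))
2. (w (s (m (w (u) (u)) (w (u) (u))) (f (w (u) (u)) (w (u) (u)))) (s (k) (k)))  →  (w (s (m (u) (w (u) (u))) (f (w (u) (u)) (w (u) (u)))) (s (k) (k)))
3. (w (s (m (u) (w (u) (u))) (f (w (u) (u)) (w (u) (u)))) (s (k) (k)))  →  (w (s (m (u) (u)) (f (w (u) (u)) (w (u) (u)))) (s (k) (k)))
4. (w (s (m (u) (u)) (f (w (u) (u)) (w (u) (u)))) (s (k) (k)))  →  (w (s (m (u) (u)) (f (u) (w (u) (u)))) (s (k) (k)))
5. (w (s (m (u) (u)) (f (u) (w (u) (u)))) (s (k) (k)))  →  (w (s (m (u) (u)) (f (u) (u))) (s (k) (k)))
normal form: (w (s (m (u) (u)) (f (u) (u))) (s (k) (k)))


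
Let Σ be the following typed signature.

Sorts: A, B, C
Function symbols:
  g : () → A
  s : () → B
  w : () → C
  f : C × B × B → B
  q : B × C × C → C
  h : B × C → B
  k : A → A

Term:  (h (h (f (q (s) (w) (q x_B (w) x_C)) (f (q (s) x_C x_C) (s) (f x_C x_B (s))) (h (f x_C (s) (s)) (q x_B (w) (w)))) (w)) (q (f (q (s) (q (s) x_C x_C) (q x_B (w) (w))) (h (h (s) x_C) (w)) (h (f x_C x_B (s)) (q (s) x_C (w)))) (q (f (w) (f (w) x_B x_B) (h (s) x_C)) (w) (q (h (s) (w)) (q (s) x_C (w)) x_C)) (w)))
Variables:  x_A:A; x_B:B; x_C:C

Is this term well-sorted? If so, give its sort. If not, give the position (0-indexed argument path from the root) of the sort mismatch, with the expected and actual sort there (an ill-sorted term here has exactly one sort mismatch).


well-sorted; sort = B

        (s) : B
        (w) : C
          x_B : B
          (w) : C
          x_C : C
        (q x_B (w) x_C) : C
      (q (s) (w) (q x_B (w) x_C)) : C
          (s) : B
          x_C : C
          x_C : C
        (q (s) x_C x_C) : C
        (s) : B
          x_C : C
          x_B : B
          (s) : B
        (f x_C x_B (s)) : B
      (f (q (s) x_C x_C) (s) (f x_C x_B (s))) : B
          x_C : C
          (s) : B
          (s) : B
        (f x_C (s) (s)) : B
          x_B : B
          (w) : C
          (w) : C
        (q x_B (w) (w)) : C
      (h (f x_C (s) (s)) (q x_B (w) (w))) : B
    (f (q (s) (w) (q x_B (w) x_C)) (f (q (s) x_C x_C) (s) (f x_C x_B (s))) (h (f x_C (s) (s)) (q x_B (w) (w)))) : B
    (w) : C
  (h (f (q (s) (w) (q x_B (w) x_C)) (f (q (s) x_C x_C) (s) (f x_C x_B (s))) (h (f x_C (s) (s)) (q x_B (w) (w)))) (w)) : B
        (s) : B
          (s) : B
          x_C : C
          x_C : C
        (q (s) x_C x_C) : C
          x_B : B
          (w) : C
          (w) : C
        (q x_B (w) (w)) : C
      (q (s) (q (s) x_C x_C) (q x_B (w) (w))) : C
          (s) : B
          x_C : C
        (h (s) x_C) : B
        (w) : C
      (h (h (s) x_C) (w)) : B
          x_C : C
          x_B : B
          (s) : B
        (f x_C x_B (s)) : B
          (s) : B
          x_C : C
          (w) : C
        (q (s) x_C (w)) : C
      (h (f x_C x_B (s)) (q (s) x_C (w))) : B
    (f (q (s) (q (s) x_C x_C) (q x_B (w) (w))) (h (h (s) x_C) (w)) (h (f x_C x_B (s)) (q (s) x_C (w)))) : B
        (w) : C
          (w) : C
          x_B : B
          x_B : B
        (f (w) x_B x_B) : B
          (s) : B
          x_C : C
        (h (s) x_C) : B
      (f (w) (f (w) x_B x_B) (h (s) x_C)) : B
      (w) : C
          (s) : B
          (w) : C
        (h (s) (w)) : B
          (s) : B
          x_C : C
          (w) : C
        (q (s) x_C (w)) : C
        x_C : C
      (q (h (s) (w)) (q (s) x_C (w)) x_C) : C
    (q (f (w) (f (w) x_B x_B) (h (s) x_C)) (w) (q (h (s) (w)) (q (s) x_C (w)) x_C)) : C
    (w) : C
  (q (f (q (s) (q (s) x_C x_C) (q x_B (w) (w))) (h (h (s) x_C) (w)) (h (f x_C x_B (s)) (q (s) x_C (w)))) (q (f (w) (f (w) x_B x_B) (h (s) x_C)) (w) (q (h (s) (w)) (q (s) x_C (w)) x_C)) (w)) : C
(h (h (f (q (s) (w) (q x_B (w) x_C)) (f (q (s) x_C x_C) (s) (f x_C x_B (s))) (h (f x_C (s) (s)) (q x_B (w) (w)))) (w)) (q (f (q (s) (q (s) x_C x_C) (q x_B (w) (w))) (h (h (s) x_C) (w)) (h (f x_C x_B (s)) (q (s) x_C (w)))) (q (f (w) (f (w) x_B x_B) (h (s) x_C)) (w) (q (h (s) (w)) (q (s) x_C (w)) x_C)) (w))) : B


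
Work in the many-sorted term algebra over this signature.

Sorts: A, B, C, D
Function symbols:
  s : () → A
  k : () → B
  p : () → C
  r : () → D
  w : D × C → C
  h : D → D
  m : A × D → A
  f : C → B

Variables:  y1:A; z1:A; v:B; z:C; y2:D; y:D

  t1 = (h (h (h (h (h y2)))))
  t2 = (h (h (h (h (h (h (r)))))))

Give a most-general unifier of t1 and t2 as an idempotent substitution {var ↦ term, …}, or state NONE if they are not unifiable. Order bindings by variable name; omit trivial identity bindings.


{y2 ↦ (h (r))}


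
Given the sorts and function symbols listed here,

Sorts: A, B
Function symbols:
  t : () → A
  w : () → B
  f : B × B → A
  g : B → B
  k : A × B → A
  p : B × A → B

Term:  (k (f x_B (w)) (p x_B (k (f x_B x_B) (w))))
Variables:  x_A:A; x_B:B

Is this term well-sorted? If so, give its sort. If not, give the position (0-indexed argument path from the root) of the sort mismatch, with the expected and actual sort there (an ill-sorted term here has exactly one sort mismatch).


well-sorted; sort = A

    x_B : B
    (w) : B
  (f x_B (w)) : A
    x_B : B
        x_B : B
        x_B : B
      (f x_B x_B) : A
      (w) : B
    (k (f x_B x_B) (w)) : A
  (p x_B (k (f x_B x_B) (w))) : B
(k (f x_B (w)) (p x_B (k (f x_B x_B) (w)))) : A


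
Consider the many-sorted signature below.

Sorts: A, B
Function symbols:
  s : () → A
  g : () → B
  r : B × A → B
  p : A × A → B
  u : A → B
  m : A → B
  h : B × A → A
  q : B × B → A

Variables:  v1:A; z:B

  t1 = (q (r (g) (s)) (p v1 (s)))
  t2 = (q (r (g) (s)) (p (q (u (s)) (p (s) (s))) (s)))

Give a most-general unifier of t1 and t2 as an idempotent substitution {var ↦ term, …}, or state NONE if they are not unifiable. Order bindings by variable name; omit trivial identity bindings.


{v1 ↦ (q (u (s)) (p (s) (s)))}


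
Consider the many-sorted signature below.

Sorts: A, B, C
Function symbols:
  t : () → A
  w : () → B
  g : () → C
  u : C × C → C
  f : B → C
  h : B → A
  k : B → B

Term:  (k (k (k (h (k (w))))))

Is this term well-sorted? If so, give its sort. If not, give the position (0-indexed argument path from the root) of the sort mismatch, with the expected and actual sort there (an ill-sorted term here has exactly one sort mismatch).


ill-sorted at position [0, 0, 0]: expected B, got A

          (w) : B
        (k (w)) : B
      (h (k (w))) : A
    (k (h (k (w)))) : ✗ arg 0 at [0, 0, 0] has sort A, expected B


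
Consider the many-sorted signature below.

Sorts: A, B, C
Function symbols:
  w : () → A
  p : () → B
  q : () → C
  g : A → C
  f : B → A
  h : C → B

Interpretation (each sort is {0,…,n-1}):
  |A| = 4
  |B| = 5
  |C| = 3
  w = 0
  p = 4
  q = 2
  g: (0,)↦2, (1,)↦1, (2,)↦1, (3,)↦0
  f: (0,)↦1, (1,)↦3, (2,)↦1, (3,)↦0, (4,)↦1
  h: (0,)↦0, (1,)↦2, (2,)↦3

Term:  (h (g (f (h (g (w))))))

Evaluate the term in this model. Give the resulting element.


value = 3

  w = 0
  (g (w)) = g(0,) = 2
  (h (g (w))) = h(2,) = 3
  (f (h (g (w)))) = f(3,) = 0
  (g (f (h (g (w))))) = g(0,) = 2
  (h (g (f (h (g (w)))))) = h(2,) = 3


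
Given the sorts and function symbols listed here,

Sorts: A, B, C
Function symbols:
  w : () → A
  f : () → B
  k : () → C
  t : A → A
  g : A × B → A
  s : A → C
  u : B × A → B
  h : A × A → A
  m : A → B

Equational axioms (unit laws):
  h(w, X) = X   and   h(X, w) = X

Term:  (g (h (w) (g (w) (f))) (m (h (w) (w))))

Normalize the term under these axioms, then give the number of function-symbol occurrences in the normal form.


size = 6

1. (g (h (w) (g (w) (f))) (m (h (w) (w))))  →  (g (g (w) (f)) (m (h (w) (w))))
2. (g (g (w) (f)) (m (h (w) (w))))  →  (g (g (w) (f)) (m (w)))
normal form: (g (g (w) (f)) (m (w)))


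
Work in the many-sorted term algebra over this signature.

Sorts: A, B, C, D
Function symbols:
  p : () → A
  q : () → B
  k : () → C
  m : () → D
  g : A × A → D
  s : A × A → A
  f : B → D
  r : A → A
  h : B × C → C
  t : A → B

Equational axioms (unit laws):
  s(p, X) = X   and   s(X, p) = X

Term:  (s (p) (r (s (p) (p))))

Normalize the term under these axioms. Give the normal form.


normal form = (r (p))

1. (s (p) (r (s (p) (p))))  →  (r (s (p) (p)))
2. (r (s (p) (p)))  →  (r (p))


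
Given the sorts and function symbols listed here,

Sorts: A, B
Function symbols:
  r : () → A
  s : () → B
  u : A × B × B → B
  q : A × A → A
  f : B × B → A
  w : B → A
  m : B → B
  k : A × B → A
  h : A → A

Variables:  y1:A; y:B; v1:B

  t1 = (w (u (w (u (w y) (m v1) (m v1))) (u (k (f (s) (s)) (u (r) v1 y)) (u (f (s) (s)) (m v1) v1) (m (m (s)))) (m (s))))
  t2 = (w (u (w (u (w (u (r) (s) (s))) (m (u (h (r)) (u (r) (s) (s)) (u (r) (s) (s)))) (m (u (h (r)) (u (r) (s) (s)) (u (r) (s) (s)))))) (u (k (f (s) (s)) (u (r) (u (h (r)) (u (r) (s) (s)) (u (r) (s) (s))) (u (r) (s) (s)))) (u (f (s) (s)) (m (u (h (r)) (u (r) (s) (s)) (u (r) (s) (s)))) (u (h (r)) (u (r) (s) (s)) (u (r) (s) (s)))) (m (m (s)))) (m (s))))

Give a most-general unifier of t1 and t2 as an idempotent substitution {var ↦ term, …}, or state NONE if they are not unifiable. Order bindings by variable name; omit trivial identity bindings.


{v1 ↦ (u (h (r)) (u (r) (s) (s)) (u (r) (s) (s))), y ↦ (u (r) (s) (s))}


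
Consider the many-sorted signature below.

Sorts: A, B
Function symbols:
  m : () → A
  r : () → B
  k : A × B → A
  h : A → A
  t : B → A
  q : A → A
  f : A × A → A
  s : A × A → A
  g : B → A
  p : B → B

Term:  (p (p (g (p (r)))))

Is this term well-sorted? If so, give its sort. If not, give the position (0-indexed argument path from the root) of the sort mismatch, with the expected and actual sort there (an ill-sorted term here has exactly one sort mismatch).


ill-sorted at position [0, 0]: expected B, got A

        (r) : B
      (p (r)) : B
    (g (p (r))) : A
  (p (g (p (r)))) : ✗ arg 0 at [0, 0] has sort A, expected B


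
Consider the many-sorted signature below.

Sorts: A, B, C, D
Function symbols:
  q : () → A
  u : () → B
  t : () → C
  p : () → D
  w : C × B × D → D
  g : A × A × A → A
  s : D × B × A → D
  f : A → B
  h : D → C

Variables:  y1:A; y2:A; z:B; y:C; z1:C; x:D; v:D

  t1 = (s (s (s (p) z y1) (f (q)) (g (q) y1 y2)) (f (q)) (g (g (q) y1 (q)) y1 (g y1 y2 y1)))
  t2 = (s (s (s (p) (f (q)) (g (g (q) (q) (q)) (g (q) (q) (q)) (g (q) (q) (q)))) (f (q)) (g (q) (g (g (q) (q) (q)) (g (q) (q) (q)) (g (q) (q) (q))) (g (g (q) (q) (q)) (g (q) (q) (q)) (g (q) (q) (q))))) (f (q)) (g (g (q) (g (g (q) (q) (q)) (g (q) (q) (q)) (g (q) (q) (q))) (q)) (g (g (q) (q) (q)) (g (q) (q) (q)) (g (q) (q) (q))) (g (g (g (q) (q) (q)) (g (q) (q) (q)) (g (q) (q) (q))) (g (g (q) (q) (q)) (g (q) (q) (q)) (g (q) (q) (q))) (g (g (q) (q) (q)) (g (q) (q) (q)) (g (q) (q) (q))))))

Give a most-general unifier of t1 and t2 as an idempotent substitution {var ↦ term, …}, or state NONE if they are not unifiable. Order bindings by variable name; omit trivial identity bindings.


{y1 ↦ (g (g (q) (q) (q)) (g (q) (q) (q)) (g (q) (q) (q))), y2 ↦ (g (g (q) (q) (q)) (g (q) (q) (q)) (g (q) (q) (q))), z ↦ (f (q))}


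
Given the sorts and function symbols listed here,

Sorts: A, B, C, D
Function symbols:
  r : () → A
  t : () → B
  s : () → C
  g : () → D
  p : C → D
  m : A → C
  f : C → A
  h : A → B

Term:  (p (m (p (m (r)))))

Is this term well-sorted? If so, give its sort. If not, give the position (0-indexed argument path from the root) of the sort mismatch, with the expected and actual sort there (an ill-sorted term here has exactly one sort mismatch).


ill-sorted at position [0, 0]: expected A, got D

        (r) : A
      (m (r)) : C
    (p (m (r))) : D
  (m (p (m (r)))) : ✗ arg 0 at [0, 0] has sort D, expected A


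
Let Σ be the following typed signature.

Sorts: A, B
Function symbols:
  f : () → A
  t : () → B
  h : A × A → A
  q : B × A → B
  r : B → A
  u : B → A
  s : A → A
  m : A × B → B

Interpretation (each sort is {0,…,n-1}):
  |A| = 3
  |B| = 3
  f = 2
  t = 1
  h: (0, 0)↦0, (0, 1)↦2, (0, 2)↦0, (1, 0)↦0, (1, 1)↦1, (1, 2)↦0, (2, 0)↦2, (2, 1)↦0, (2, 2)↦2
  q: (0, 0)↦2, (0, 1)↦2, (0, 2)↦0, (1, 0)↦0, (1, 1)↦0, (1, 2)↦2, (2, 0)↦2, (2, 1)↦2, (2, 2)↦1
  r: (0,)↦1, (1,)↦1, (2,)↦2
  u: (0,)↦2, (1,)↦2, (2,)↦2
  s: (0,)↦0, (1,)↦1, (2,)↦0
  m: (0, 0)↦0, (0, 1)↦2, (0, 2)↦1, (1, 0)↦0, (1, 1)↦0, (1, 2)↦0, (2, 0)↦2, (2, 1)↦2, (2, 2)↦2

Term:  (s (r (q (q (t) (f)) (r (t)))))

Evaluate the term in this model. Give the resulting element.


  t = 1
  f = 2
  (q (t) (f)) = q(1, 2) = 2
  t = 1
  (r (t)) = r(1,) = 1
  (q (q (t) (f)) (r (t))) = q(2, 1) = 2
  (r (q (q (t) (f)) (r (t)))) = r(2,) = 2
  (s (r (q (q (t) (f)) (r (t))))) = s(2,) = 0

value = 0


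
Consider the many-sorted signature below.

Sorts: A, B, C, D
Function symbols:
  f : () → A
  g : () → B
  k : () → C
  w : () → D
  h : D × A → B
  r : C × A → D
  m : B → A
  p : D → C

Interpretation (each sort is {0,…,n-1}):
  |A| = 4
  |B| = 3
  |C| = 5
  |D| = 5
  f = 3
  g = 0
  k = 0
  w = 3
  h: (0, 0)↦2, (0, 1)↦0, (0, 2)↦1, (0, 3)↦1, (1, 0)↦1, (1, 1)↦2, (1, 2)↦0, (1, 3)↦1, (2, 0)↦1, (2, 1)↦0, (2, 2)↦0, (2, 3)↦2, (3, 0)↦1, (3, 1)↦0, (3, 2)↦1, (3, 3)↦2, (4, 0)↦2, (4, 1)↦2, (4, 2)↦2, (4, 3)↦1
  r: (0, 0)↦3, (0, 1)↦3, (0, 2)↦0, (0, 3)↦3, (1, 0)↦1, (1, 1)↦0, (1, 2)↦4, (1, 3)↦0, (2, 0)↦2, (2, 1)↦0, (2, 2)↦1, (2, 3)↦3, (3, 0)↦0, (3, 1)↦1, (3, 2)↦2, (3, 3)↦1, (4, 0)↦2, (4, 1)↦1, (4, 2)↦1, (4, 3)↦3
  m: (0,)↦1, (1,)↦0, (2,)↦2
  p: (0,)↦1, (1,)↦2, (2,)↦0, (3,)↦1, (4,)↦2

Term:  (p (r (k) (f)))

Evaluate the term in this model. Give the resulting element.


value = 1

  k = 0
  f = 3
  (r (k) (f)) = r(0, 3) = 3
  (p (r (k) (f))) = p(3,) = 1


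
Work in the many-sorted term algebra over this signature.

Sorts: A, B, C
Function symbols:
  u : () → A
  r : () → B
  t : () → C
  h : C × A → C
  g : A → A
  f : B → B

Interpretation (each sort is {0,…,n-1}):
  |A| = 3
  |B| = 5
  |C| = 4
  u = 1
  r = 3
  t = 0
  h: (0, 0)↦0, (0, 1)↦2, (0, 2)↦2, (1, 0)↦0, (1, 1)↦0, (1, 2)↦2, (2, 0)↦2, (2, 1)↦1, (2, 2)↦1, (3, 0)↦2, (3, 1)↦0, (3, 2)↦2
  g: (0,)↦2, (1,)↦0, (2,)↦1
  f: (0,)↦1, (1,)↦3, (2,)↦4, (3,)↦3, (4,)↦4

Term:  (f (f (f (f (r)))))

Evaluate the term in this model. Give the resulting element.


  r = 3
  (f (r)) = f(3,) = 3
  (f (f (r))) = f(3,) = 3
  (f (f (f (r)))) = f(3,) = 3
  (f (f (f (f (r))))) = f(3,) = 3

value = 3


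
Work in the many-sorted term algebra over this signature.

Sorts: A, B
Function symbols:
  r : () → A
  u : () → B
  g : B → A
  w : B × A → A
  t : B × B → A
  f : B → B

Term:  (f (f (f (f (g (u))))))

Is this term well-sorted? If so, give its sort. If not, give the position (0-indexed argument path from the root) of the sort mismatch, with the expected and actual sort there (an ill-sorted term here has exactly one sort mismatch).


ill-sorted at position [0, 0, 0, 0]: expected B, got A

          (u) : B
        (g (u)) : A
      (f (g (u))) : ✗ arg 0 at [0, 0, 0, 0] has sort A, expected B


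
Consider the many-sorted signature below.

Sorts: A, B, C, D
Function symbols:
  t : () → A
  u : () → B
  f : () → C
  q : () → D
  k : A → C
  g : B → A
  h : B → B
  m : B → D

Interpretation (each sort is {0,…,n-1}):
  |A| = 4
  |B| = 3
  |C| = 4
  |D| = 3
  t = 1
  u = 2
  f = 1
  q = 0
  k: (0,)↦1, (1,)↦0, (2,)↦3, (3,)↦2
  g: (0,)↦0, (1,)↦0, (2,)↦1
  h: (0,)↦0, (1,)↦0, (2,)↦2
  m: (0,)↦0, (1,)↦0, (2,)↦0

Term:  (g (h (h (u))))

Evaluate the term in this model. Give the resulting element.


value = 1

  u = 2
  (h (u)) = h(2,) = 2
  (h (h (u))) = h(2,) = 2
  (g (h (h (u)))) = g(2,) = 1


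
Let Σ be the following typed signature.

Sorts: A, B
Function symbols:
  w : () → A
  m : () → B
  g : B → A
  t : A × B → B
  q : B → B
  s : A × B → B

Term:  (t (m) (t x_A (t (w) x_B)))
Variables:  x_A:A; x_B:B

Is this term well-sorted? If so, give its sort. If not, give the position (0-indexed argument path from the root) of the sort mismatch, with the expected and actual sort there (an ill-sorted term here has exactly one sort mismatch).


  (m) : B
    x_A : A
      (w) : A
      x_B : B
    (t (w) x_B) : B
  (t x_A (t (w) x_B)) : B
(t (m) (t x_A (t (w) x_B))) : ✗ arg 0 at [0] has sort B, expected A

ill-sorted at position [0]: expected A, got B


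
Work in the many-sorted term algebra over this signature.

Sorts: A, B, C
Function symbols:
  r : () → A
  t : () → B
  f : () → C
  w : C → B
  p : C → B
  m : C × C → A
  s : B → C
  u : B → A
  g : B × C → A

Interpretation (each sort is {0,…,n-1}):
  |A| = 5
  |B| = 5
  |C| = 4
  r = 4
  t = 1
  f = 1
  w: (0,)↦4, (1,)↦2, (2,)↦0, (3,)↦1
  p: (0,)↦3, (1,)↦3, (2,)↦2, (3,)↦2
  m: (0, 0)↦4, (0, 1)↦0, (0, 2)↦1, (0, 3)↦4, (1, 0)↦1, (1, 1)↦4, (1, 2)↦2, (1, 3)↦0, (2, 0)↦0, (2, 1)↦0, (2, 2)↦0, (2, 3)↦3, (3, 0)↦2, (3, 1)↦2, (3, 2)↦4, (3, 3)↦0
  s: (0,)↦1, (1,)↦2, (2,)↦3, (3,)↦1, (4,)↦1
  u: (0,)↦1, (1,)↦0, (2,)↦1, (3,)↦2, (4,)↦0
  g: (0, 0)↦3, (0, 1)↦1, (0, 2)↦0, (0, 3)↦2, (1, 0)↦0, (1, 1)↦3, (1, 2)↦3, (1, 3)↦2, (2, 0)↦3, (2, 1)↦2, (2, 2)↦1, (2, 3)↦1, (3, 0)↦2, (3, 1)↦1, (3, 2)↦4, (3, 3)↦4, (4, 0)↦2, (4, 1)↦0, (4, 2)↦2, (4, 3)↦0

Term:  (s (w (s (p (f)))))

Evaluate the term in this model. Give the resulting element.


  f = 1
  (p (f)) = p(1,) = 3
  (s (p (f))) = s(3,) = 1
  (w (s (p (f)))) = w(1,) = 2
  (s (w (s (p (f))))) = s(2,) = 3

value = 3


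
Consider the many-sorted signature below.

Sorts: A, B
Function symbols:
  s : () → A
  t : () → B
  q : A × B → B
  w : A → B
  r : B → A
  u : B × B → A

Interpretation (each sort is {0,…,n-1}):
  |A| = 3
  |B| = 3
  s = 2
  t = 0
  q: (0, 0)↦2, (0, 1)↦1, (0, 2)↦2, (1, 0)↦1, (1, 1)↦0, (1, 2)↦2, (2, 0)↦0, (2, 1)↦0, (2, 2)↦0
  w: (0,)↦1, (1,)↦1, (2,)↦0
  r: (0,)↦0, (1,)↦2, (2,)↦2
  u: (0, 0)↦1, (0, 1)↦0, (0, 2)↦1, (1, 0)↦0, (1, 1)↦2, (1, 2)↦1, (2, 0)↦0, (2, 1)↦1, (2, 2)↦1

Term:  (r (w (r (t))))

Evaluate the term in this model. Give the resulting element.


value = 2

  t = 0
  (r (t)) = r(0,) = 0
  (w (r (t))) = w(0,) = 1
  (r (w (r (t)))) = r(1,) = 2


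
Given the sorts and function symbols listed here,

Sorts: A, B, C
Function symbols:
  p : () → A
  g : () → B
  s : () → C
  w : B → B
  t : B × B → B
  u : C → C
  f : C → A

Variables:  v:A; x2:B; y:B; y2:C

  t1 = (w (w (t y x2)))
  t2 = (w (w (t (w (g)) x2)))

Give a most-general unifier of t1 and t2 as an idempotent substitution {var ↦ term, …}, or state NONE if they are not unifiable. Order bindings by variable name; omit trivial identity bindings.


{y ↦ (w (g))}


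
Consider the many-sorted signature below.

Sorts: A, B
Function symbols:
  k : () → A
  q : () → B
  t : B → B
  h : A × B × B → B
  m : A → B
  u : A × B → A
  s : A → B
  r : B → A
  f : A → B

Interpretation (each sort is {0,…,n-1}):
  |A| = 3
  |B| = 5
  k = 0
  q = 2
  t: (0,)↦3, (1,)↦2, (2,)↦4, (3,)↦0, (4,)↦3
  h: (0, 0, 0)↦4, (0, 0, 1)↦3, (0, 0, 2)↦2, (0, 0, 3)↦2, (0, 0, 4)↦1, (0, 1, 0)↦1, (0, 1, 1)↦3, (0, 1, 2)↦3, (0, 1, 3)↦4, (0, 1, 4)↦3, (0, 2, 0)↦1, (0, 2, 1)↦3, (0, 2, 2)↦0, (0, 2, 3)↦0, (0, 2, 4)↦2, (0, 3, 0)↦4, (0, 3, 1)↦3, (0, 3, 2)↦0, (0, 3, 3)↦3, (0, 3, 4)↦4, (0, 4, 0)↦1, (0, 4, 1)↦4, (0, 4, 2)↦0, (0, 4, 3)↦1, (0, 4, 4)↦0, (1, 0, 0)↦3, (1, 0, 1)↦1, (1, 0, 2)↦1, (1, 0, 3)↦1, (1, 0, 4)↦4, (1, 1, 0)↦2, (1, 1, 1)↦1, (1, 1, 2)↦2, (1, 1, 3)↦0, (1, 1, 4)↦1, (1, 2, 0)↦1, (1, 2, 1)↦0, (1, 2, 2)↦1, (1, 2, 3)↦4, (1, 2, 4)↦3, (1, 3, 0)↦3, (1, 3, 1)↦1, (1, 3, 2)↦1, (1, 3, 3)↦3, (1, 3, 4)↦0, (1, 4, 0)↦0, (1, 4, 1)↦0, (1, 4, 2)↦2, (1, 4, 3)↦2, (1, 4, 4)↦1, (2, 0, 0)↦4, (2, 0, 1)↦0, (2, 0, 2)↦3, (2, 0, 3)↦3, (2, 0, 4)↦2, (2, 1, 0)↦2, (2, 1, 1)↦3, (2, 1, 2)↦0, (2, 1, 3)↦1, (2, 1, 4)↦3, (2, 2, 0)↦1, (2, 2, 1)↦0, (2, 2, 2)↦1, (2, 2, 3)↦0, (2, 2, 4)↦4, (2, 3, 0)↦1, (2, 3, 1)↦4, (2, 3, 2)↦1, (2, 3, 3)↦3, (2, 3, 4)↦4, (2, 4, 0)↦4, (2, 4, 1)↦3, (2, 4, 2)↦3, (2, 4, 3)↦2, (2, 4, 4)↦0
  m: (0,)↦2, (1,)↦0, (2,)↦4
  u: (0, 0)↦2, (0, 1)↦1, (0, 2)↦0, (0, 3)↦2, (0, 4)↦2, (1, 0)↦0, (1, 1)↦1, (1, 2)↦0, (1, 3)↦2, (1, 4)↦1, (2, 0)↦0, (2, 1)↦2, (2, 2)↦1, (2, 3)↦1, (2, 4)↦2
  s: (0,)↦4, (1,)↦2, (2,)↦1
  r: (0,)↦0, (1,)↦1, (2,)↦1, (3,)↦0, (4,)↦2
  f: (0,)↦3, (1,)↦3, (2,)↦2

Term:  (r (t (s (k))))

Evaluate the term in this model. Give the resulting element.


value = 0

  k = 0
  (s (k)) = s(0,) = 4
  (t (s (k))) = t(4,) = 3
  (r (t (s (k)))) = r(3,) = 0


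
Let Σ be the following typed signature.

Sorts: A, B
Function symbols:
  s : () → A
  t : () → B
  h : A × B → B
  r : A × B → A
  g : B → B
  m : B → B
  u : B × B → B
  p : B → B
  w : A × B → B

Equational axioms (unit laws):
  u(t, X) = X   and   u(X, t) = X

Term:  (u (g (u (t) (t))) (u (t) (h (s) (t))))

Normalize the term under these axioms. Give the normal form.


1. (u (g (u (t) (t))) (u (t) (h (s) (t))))  →  (u (g (t)) (u (t) (h (s) (t))))
2. (u (g (t)) (u (t) (h (s) (t))))  →  (u (g (t)) (h (s) (t)))

normal form = (u (g (t)) (h (s) (t)))


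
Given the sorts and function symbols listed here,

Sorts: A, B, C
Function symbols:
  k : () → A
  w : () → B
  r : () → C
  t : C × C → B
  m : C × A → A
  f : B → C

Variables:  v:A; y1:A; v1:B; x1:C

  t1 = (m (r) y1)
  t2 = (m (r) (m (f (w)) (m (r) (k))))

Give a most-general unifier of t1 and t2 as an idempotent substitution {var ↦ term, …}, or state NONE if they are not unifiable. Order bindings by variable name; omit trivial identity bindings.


{y1 ↦ (m (f (w)) (m (r) (k)))}


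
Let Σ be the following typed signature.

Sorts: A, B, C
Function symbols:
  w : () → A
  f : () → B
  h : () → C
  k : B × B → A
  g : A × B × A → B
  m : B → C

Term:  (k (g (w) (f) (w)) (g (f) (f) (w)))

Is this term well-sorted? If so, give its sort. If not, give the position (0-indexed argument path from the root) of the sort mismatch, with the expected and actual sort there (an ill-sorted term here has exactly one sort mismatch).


ill-sorted at position [1, 0]: expected A, got B

    (w) : A
    (f) : B
    (w) : A
  (g (w) (f) (w)) : B
    (f) : B
    (f) : B
    (w) : A
  (g (f) (f) (w)) : ✗ arg 0 at [1, 0] has sort B, expected A


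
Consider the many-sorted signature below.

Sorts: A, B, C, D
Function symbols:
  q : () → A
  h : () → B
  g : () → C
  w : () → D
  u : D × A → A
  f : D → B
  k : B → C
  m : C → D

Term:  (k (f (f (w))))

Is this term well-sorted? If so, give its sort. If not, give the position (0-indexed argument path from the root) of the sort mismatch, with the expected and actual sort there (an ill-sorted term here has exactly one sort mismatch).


ill-sorted at position [0, 0]: expected D, got B

      (w) : D
    (f (w)) : B
  (f (f (w))) : ✗ arg 0 at [0, 0] has sort B, expected D


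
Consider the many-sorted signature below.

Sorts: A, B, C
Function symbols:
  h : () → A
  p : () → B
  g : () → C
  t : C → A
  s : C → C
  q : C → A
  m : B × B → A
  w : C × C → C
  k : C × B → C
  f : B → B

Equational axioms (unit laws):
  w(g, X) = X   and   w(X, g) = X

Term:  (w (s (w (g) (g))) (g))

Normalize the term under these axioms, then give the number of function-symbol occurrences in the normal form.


size = 2

1. (w (s (w (g) (g))) (g))  →  (s (w (g) (g)))
2. (s (w (g) (g)))  →  (s (g))
normal form: (s (g))


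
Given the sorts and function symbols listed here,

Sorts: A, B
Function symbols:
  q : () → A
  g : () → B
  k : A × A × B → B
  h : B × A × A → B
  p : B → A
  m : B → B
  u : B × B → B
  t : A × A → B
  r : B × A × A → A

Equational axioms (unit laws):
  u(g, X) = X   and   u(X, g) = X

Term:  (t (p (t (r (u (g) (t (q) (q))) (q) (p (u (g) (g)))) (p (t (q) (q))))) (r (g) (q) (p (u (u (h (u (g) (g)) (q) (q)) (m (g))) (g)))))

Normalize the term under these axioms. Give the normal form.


normal form = (t (p (t (r (t (q) (q)) (q) (p (g))) (p (t (q) (q))))) (r (g) (q) (p (u (h (g) (q) (q)) (m (g))))))

1. (t (p (t (r (u (g) (t (q) (q))) (q) (p (u (g) (g)))) (p (t (q) (q))))) (r (g) (q) (p (u (u (h (u (g) (g)) (q) (q)) (m (g))) (g)))))  →  (t (p (t (r (t (q) (q)) (q) (p (u (g) (g)))) (p (t (q) (q))))) (r (g) (q) (p (u (u (h (u (g) (g)) (q) (q)) (m (g))) (g)))))
2. (t (p (t (r (t (q) (q)) (q) (p (u (g) (g)))) (p (t (q) (q))))) (r (g) (q) (p (u (u (h (u (g) (g)) (q) (q)) (m (g))) (g)))))  →  (t (p (t (r (t (q) (q)) (q) (p (g))) (p (t (q) (q))))) (r (g) (q) (p (u (u (h (u (g) (g)) (q) (q)) (m (g))) (g)))))
3. (t (p (t (r (t (q) (q)) (q) (p (g))) (p (t (q) (q))))) (r (g) (q) (p (u (u (h (u (g) (g)) (q) (q)) (m (g))) (g)))))  →  (t (p (t (r (t (q) (q)) (q) (p (g))) (p (t (q) (q))))) (r (g) (q) (p (u (h (u (g) (g)) (q) (q)) (m (g))))))
4. (t (p (t (r (t (q) (q)) (q) (p (g))) (p (t (q) (q))))) (r (g) (q) (p (u (h (u (g) (g)) (q) (q)) (m (g))))))  →  (t (p (t (r (t (q) (q)) (q) (p (g))) (p (t (q) (q))))) (r (g) (q) (p (u (h (g) (q) (q)) (m (g))))))


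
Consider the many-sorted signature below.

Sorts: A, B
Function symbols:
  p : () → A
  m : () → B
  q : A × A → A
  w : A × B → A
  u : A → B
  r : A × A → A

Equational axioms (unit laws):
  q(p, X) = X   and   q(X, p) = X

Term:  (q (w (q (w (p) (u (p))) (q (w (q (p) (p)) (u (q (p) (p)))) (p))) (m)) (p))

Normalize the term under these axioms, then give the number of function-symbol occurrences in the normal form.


size = 11

1. (q (w (q (w (p) (u (p))) (q (w (q (p) (p)) (u (q (p) (p)))) (p))) (m)) (p))  →  (w (q (w (p) (u (p))) (q (w (q (p) (p)) (u (q (p) (p)))) (p))) (m))
2. (w (q (w (p) (u (p))) (q (w (q (p) (p)) (u (q (p) (p)))) (p))) (m))  →  (w (q (w (p) (u (p))) (w (q (p) (p)) (u (q (p) (p))))) (m))
3. (w (q (w (p) (u (p))) (w (q (p) (p)) (u (q (p) (p))))) (m))  →  (w (q (w (p) (u (p))) (w (p) (u (q (p) (p))))) (m))
4. (w (q (w (p) (u (p))) (w (p) (u (q (p) (p))))) (m))  →  (w (q (w (p) (u (p))) (w (p) (u (p)))) (m))
normal form: (w (q (w (p) (u (p))) (w (p) (u (p)))) (m))


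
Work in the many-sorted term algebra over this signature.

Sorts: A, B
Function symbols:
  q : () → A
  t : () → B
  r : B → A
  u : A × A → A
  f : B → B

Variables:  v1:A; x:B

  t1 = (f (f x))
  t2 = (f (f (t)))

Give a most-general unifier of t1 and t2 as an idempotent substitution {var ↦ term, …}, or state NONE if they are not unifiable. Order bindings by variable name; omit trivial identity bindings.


{x ↦ (t)}


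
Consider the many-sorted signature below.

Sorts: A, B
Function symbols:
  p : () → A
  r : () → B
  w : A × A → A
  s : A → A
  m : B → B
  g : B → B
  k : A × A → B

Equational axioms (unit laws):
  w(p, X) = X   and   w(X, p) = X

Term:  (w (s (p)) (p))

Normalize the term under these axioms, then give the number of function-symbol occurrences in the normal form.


1. (w (s (p)) (p))  →  (s (p))
normal form: (s (p))

size = 2


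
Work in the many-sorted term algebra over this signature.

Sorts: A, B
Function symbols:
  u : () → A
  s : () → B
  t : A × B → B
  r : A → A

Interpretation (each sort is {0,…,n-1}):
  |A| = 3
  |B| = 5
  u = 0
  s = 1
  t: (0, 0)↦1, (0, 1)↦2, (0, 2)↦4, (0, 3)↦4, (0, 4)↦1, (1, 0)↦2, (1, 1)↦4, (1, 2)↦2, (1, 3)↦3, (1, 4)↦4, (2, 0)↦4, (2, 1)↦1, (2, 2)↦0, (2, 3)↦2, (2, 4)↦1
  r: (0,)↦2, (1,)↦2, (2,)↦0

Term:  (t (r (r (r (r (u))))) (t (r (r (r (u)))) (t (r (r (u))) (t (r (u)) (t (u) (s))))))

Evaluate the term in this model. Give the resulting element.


  u = 0
  (r (u)) = r(0,) = 2
  (r (r (u))) = r(2,) = 0
  (r (r (r (u)))) = r(0,) = 2
  (r (r (r (r (u))))) = r(2,) = 0
  u = 0
  (r (u)) = r(0,) = 2
  (r (r (u))) = r(2,) = 0
  (r (r (r (u)))) = r(0,) = 2
  u = 0
  (r (u)) = r(0,) = 2
  (r (r (u))) = r(2,) = 0
  u = 0
  (r (u)) = r(0,) = 2
  u = 0
  s = 1
  (t (u) (s)) = t(0, 1) = 2
  (t (r (u)) (t (u) (s))) = t(2, 2) = 0
  (t (r (r (u))) (t (r (u)) (t (u) (s)))) = t(0, 0) = 1
  (t (r (r (r (u)))) (t (r (r (u))) (t (r (u)) (t (u) (s))))) = t(2, 1) = 1
  (t (r (r (r (r (u))))) (t (r (r (r (u)))) (t (r (r (u))) (t (r (u)) (t (u) (s)))))) = t(0, 1) = 2

value = 2


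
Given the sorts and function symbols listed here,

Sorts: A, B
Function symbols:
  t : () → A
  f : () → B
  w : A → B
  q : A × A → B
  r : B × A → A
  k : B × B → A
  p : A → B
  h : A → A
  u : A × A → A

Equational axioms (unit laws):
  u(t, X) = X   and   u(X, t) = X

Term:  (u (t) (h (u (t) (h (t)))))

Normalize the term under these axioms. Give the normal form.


normal form = (h (h (t)))

1. (u (t) (h (u (t) (h (t)))))  →  (h (u (t) (h (t))))
2. (h (u (t) (h (t))))  →  (h (h (t)))


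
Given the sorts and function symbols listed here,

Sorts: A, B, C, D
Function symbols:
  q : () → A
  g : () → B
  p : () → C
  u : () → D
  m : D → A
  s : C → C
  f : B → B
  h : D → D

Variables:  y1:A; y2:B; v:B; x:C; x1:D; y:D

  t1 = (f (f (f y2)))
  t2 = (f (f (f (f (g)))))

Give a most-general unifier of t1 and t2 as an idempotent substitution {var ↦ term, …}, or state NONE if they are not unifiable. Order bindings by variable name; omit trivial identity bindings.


{y2 ↦ (f (g))}


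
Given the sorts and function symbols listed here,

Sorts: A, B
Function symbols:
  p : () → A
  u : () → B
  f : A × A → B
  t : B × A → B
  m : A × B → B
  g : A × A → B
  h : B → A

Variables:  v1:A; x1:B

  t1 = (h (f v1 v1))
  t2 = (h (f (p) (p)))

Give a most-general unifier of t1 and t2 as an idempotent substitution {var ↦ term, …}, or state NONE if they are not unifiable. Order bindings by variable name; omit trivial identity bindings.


{v1 ↦ (p)}


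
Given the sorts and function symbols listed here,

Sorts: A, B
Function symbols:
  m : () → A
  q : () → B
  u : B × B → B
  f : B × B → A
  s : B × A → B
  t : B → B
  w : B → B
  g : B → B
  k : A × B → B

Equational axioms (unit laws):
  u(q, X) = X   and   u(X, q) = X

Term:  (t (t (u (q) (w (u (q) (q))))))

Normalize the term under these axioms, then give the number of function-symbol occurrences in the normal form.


1. (t (t (u (q) (w (u (q) (q))))))  →  (t (t (w (u (q) (q)))))
2. (t (t (w (u (q) (q)))))  →  (t (t (w (q))))
normal form: (t (t (w (q))))

size = 4
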